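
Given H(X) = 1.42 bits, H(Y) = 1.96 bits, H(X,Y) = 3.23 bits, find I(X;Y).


I(X;Y) = H(X) + H(Y) - H(X,Y) = 1.42 + 1.96 - 3.23 = 0.15

0.15 bits


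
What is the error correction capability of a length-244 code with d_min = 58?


Correction capability = floor((d-1)/2) = floor((58-1)/2) = 28

28 errors


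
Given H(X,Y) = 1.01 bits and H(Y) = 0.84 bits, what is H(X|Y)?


H(X|Y) = H(X,Y) - H(Y) = 1.01 - 0.84 = 0.17

0.17 bits


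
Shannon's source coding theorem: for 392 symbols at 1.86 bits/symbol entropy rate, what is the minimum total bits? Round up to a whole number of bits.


Minimum bits >= n * H = 392 * 1.86 = 729.12, rounded up to a whole number of bits = 730

730 bits


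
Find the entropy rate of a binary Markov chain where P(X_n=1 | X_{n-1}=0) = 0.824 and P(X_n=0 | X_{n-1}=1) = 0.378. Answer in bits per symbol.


Stationary distribution: pi_0 = p10/(p01+p10) = 0.3145, pi_1 = 0.6855. Entropy rate H' = pi_0*H(p01) + pi_1*H(p10) = 0.3145*0.6712 + 0.6855*0.9566 = 0.8669

0.8669 bits/symbol


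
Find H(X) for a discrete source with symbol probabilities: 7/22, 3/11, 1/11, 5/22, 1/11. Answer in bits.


H = -sum(p_i * log2(p_i)). Terms: -(7/22)*log2(7/22) = 0.525661; -(3/11)*log2(3/11) = 0.511219; -(1/11)*log2(1/11) = 0.314494; -(5/22)*log2(5/22) = 0.485796; -(1/11)*log2(1/11) = 0.314494. H = 0.525661 + 0.511219 + 0.314494 + 0.485796 + 0.314494 = 2.1517

2.1517 bits


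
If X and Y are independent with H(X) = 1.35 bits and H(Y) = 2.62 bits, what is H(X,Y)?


For independent variables, H(X,Y) = H(X) + H(Y) = 1.35 + 2.62 = 3.97

3.97 bits


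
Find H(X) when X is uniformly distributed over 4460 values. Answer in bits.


H = log2(n) = log2(4460) = 12.1228

12.1228 bits


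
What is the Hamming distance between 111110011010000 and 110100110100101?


Count differing positions: . . ^ . ^ . ^ . ^ ^ ^ . ^ . ^ = 8 differences

8


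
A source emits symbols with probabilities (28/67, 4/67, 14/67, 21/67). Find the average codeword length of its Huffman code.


Huffman construction (repeatedly merge the two least-probable nodes; each merge adds 1 bit to every symbol beneath it): 4/67 + 14/67 = 18/67; 18/67 + 21/67 = 39/67; 28/67 + 39/67 = 1. Resulting codeword lengths (in the order the probabilities were given): (1, 3, 3, 2). L_avg = sum(p_i * l_i) = 28/67*1 + 4/67*3 + 14/67*3 + 21/67*2 = 124/67 = 1.8507

1.8507 bits


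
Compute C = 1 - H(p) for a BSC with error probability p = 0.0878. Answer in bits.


H(p) = -p*log2(p) - (1-p)*log2(1-p) = -0.0878*log2(0.0878) - 0.9122*log2(0.9122) = 0.308146 + 0.120938 = 0.4291. C = 1 - H(p) = 1 - 0.4291 = 0.5709

0.5709 bits


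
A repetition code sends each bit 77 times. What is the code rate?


Rate = k/n = 1/77

1/77


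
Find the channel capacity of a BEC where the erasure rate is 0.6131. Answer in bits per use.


C = 1 - epsilon = 1 - 0.6131 = 0.3869

0.3869 bits


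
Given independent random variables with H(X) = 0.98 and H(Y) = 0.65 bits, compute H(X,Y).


For independent variables, H(X,Y) = H(X) + H(Y) = 0.98 + 0.65 = 1.63

1.63 bits


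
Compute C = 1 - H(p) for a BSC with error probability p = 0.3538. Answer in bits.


H(p) = -p*log2(p) - (1-p)*log2(1-p) = -0.3538*log2(0.3538) - 0.6462*log2(0.6462) = 0.530344 + 0.407072 = 0.9374. C = 1 - H(p) = 1 - 0.9374 = 0.0626

0.0626 bits


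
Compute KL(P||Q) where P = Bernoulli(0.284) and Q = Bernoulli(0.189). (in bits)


KL = p*log2(p/q) + (1-p)*log2((1-p)/(1-q)) = 0.284*log2(0.284/0.189) + 0.716*log2(0.716/0.811) = 0.0382

0.0382 bits


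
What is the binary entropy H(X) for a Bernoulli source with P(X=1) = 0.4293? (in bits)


H = -p*log2(p) - (1-p)*log2(1-p). -0.4293*log2(0.4293) = 0.523721; -0.5707*log2(0.5707) = 0.461808. H = 0.523721 + 0.461808 = 0.9855

0.9855 bits


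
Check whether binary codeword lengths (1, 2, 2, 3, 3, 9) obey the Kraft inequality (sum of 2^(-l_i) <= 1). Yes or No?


Kraft sum = sum(2^(-l_i)) = 1.252, need <= 1. Result: violated (a binary prefix-free code with these lengths cannot exist)

No


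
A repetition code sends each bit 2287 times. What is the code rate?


Rate = k/n = 1/2287

1/2287


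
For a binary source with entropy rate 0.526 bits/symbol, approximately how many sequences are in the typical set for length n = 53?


log2|A_typical| = nH = 53 * 0.526 = 27.878, so |A_typical| ~ 2^27.878 = 2.467e+08

2.467e+08


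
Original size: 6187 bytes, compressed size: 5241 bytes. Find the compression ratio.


Ratio = original / compressed = 6187 / 5241 = 1.1805

1.1805


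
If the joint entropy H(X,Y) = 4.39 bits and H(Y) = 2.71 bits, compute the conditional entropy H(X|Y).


H(X|Y) = H(X,Y) - H(Y) = 4.39 - 2.71 = 1.68

1.68 bits


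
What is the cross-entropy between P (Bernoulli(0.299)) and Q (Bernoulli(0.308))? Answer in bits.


H(P,Q) = -p*log2(q) - (1-p)*log2(1-q). -0.299*log2(0.308) = 0.508000; -0.701*log2(0.692) = 0.372340. H(P,Q) = 0.508000 + 0.372340 = 0.8803

0.8803 bits


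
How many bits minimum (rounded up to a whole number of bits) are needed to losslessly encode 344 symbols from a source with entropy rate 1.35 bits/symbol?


Minimum bits >= n * H = 344 * 1.35 = 464.4, rounded up to a whole number of bits = 465

465 bits


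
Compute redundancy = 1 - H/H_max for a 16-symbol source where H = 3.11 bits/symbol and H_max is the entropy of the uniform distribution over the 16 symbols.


H_max = log2(K) = log2(16) = 4.0 bits/symbol. Redundancy = 1 - H/H_max = 1 - 3.11/4.0 = 1 - 0.7775 = 0.2225

0.2225


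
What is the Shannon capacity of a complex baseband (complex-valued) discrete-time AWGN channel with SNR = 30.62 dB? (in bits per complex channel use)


SNR_linear = 10^(30.62/10) = 1153.4533; C = log2(1 + SNR_linear) = log2(1 + 1153.4533) = 10.173

10.173 bits/channel use


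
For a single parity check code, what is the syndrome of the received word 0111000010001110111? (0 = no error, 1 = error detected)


Syndrome = XOR of all bits = 0 XOR 1 XOR 1 XOR 1 XOR 0 XOR 0 XOR 0 XOR 0 XOR 1 XOR 0 XOR 0 XOR 0 XOR 1 XOR 1 XOR 1 XOR 0 XOR 1 XOR 1 XOR 1 = 0

0


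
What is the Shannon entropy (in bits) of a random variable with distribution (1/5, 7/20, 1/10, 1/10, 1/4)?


H = -sum(p_i * log2(p_i)). Terms: -(1/5)*log2(1/5) = 0.464386; -(7/20)*log2(7/20) = 0.530101; -(1/10)*log2(1/10) = 0.332193; -(1/10)*log2(1/10) = 0.332193; -(1/4)*log2(1/4) = 0.500000. H = 0.464386 + 0.530101 + 0.332193 + 0.332193 + 0.500000 = 2.1589

2.1589 bits


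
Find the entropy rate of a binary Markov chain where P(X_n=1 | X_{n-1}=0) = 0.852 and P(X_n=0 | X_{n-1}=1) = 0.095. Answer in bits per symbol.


Stationary distribution: pi_0 = p10/(p01+p10) = 0.1003, pi_1 = 0.8997. Entropy rate H' = pi_0*H(p01) + pi_1*H(p10) = 0.1003*0.6048 + 0.8997*0.4529 = 0.4682

0.4682 bits/symbol


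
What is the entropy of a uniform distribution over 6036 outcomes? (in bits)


H = log2(n) = log2(6036) = 12.5594

12.5594 bits


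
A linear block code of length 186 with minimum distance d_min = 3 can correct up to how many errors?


Correction capability = floor((d-1)/2) = floor((3-1)/2) = 1

1 errors


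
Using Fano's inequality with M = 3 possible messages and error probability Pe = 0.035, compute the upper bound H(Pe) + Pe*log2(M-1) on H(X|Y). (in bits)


H(Pe) = -Pe*log2(Pe) - (1-Pe)*log2(1-Pe) = -0.035*log2(0.035) - 0.965*log2(0.965) = 0.169278 + 0.049600 = 0.2189. Pe*log2(M-1) = 0.035*log2(2) = 0.035000. Bound = H(Pe) + Pe*log2(M-1) = 0.169278 + 0.049600 + 0.035000 = 0.2539

0.2539 bits


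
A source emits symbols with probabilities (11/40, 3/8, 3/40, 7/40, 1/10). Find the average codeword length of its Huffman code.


Huffman construction (repeatedly merge the two least-probable nodes; each merge adds 1 bit to every symbol beneath it): 3/40 + 1/10 = 7/40; 7/40 + 7/40 = 7/20; 11/40 + 7/20 = 5/8; 3/8 + 5/8 = 1. Resulting codeword lengths (in the order the probabilities were given): (2, 1, 4, 3, 4). L_avg = sum(p_i * l_i) = 11/40*2 + 3/8*1 + 3/40*4 + 7/40*3 + 1/10*4 = 43/20 = 2.15

2.15 bits


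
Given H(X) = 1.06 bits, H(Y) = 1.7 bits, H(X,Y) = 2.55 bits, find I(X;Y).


I(X;Y) = H(X) + H(Y) - H(X,Y) = 1.06 + 1.7 - 2.55 = 0.21

0.21 bits


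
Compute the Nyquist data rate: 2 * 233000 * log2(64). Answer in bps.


Rate = 2 * B * log2(M) = 2 * 233000 * 6.0 = 2796000.0

2796000.0 bps


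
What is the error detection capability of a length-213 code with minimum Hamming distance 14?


Detection capability = d_min - 1 = 14 - 1 = 13

13 errors


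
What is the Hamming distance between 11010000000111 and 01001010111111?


Count differing positions: ^ . . ^ ^ . ^ . ^ ^ ^ . . . = 7 differences

7


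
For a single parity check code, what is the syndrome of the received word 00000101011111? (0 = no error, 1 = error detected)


Syndrome = XOR of all bits = 0 XOR 0 XOR 0 XOR 0 XOR 0 XOR 1 XOR 0 XOR 1 XOR 0 XOR 1 XOR 1 XOR 1 XOR 1 XOR 1 = 1

1


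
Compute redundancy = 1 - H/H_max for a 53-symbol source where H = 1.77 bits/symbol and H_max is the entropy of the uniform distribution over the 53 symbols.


H_max = log2(K) = log2(53) = 5.7279 bits/symbol. Redundancy = 1 - H/H_max = 1 - 1.77/5.7279 = 1 - 0.309 = 0.691

0.691


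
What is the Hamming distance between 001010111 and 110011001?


Count differing positions: ^ ^ ^ . . ^ ^ ^ . = 6 differences

6


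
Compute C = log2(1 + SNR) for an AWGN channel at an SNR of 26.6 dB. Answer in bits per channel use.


SNR_linear = 10^(26.6/10) = 457.0882; C = log2(1 + SNR_linear) = log2(1 + 457.0882) = 8.8395

8.8395 bits/channel use


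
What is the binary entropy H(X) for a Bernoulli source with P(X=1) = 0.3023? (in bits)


H = -p*log2(p) - (1-p)*log2(1-p). -0.3023*log2(0.3023) = 0.521754; -0.6977*log2(0.6977) = 0.362330. H = 0.521754 + 0.362330 = 0.8841

0.8841 bits


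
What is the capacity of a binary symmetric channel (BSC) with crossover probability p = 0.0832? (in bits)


H(p) = -p*log2(p) - (1-p)*log2(1-p) = -0.0832*log2(0.0832) - 0.9168*log2(0.9168) = 0.298461 + 0.114894 = 0.4134. C = 1 - H(p) = 1 - 0.4134 = 0.5866

0.5866 bits


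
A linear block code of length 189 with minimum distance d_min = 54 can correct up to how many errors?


Correction capability = floor((d-1)/2) = floor((54-1)/2) = 26

26 errors


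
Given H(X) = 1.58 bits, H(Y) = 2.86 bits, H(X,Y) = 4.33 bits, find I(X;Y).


I(X;Y) = H(X) + H(Y) - H(X,Y) = 1.58 + 2.86 - 4.33 = 0.11

0.11 bits


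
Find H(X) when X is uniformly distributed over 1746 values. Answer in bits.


H = log2(n) = log2(1746) = 10.7698

10.7698 bits


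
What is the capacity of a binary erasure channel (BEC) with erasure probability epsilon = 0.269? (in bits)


C = 1 - epsilon = 1 - 0.269 = 0.731

0.731 bits


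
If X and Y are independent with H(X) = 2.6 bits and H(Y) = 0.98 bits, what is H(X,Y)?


For independent variables, H(X,Y) = H(X) + H(Y) = 2.6 + 0.98 = 3.58

3.58 bits


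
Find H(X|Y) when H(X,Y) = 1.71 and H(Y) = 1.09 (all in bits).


H(X|Y) = H(X,Y) - H(Y) = 1.71 - 1.09 = 0.62

0.62 bits


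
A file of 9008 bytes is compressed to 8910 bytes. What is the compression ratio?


Ratio = original / compressed = 9008 / 8910 = 1.011

1.011


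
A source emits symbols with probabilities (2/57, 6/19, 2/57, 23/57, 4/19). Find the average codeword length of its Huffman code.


Huffman construction (repeatedly merge the two least-probable nodes; each merge adds 1 bit to every symbol beneath it): 2/57 + 2/57 = 4/57; 4/57 + 4/19 = 16/57; 16/57 + 6/19 = 34/57; 23/57 + 34/57 = 1. Resulting codeword lengths (in the order the probabilities were given): (4, 2, 4, 1, 3). L_avg = sum(p_i * l_i) = 2/57*4 + 6/19*2 + 2/57*4 + 23/57*1 + 4/19*3 = 37/19 = 1.9474

1.9474 bits


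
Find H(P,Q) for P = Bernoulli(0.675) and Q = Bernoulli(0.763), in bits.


H(P,Q) = -p*log2(q) - (1-p)*log2(1-q). -0.675*log2(0.763) = 0.263415; -0.325*log2(0.237) = 0.675038. H(P,Q) = 0.263415 + 0.675038 = 0.9385

0.9385 bits


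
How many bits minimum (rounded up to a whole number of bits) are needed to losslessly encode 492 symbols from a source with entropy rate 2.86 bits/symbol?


Minimum bits >= n * H = 492 * 2.86 = 1407.12, rounded up to a whole number of bits = 1408

1408 bits


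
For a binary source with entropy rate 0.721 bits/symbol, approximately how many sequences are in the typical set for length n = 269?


log2|A_typical| = nH = 269 * 0.721 = 193.949, so |A_typical| ~ 2^193.949 = 2.424e+58

2.424e+58


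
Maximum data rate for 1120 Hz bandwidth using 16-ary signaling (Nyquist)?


Rate = 2 * B * log2(M) = 2 * 1120 * 4.0 = 8960.0

8960.0 bps


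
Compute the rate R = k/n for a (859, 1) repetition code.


Rate = k/n = 1/859

1/859


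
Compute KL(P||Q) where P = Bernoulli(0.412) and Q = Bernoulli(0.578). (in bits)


KL = p*log2(p/q) + (1-p)*log2((1-p)/(1-q)) = 0.412*log2(0.412/0.578) + 0.588*log2(0.588/0.422) = 0.0802

0.0802 bits


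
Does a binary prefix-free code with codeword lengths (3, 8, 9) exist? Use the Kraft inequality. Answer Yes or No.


Kraft sum = sum(2^(-l_i)) = 0.1309, need <= 1. Result: satisfied (a binary prefix-free code with these lengths exists)

Yes


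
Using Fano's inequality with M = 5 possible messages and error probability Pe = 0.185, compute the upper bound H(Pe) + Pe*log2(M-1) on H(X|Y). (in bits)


H(Pe) = -Pe*log2(Pe) - (1-Pe)*log2(1-Pe) = -0.185*log2(0.185) - 0.815*log2(0.815) = 0.450365 + 0.240529 = 0.6909. Pe*log2(M-1) = 0.185*log2(4) = 0.370000. Bound = H(Pe) + Pe*log2(M-1) = 0.450365 + 0.240529 + 0.370000 = 1.0609

1.0609 bits


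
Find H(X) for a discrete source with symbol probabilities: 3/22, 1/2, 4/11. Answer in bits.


H = -sum(p_i * log2(p_i)). Terms: -(3/22)*log2(3/22) = 0.391973; -(1/2)*log2(1/2) = 0.500000; -(4/11)*log2(4/11) = 0.530702. H = 0.391973 + 0.500000 + 0.530702 = 1.4227

1.4227 bits


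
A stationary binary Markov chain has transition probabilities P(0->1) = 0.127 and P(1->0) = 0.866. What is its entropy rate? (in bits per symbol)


Stationary distribution: pi_0 = p10/(p01+p10) = 0.8721, pi_1 = 0.1279. Entropy rate H' = pi_0*H(p01) + pi_1*H(p10) = 0.8721*0.5492 + 0.1279*0.5683 = 0.5516

0.5516 bits/symbol


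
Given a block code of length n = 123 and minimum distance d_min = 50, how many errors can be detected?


Detection capability = d_min - 1 = 50 - 1 = 49

49 errors


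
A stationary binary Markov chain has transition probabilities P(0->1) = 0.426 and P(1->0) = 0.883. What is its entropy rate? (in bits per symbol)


Stationary distribution: pi_0 = p10/(p01+p10) = 0.6746, pi_1 = 0.3254. Entropy rate H' = pi_0*H(p01) + pi_1*H(p10) = 0.6746*0.9841 + 0.3254*0.5207 = 0.8333

0.8333 bits/symbol


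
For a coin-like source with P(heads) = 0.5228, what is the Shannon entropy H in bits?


H = -p*log2(p) - (1-p)*log2(1-p). -0.5228*log2(0.5228) = 0.489168; -0.4772*log2(0.4772) = 0.509332. H = 0.489168 + 0.509332 = 0.9985

0.9985 bits


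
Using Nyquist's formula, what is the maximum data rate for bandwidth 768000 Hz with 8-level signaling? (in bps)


Rate = 2 * B * log2(M) = 2 * 768000 * 3.0 = 4608000.0

4608000.0 bps


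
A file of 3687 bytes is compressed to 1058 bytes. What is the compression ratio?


Ratio = original / compressed = 3687 / 1058 = 3.4849

3.4849


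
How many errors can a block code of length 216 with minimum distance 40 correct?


Correction capability = floor((d-1)/2) = floor((40-1)/2) = 19

19 errors


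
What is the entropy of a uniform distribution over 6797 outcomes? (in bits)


H = log2(n) = log2(6797) = 12.7307

12.7307 bits


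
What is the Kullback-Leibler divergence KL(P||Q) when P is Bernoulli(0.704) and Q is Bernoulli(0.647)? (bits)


KL = p*log2(p/q) + (1-p)*log2((1-p)/(1-q)) = 0.704*log2(0.704/0.647) + 0.296*log2(0.296/0.353) = 0.0105

0.0105 bits


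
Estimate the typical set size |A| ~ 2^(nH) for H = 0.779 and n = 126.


log2|A_typical| = nH = 126 * 0.779 = 98.154, so |A_typical| ~ 2^98.154 = 3.526e+29

3.526e+29


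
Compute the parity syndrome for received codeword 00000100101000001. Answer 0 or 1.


Syndrome = XOR of all bits = 0 XOR 0 XOR 0 XOR 0 XOR 0 XOR 1 XOR 0 XOR 0 XOR 1 XOR 0 XOR 1 XOR 0 XOR 0 XOR 0 XOR 0 XOR 0 XOR 1 = 0

0


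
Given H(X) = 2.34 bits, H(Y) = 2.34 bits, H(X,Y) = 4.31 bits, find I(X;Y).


I(X;Y) = H(X) + H(Y) - H(X,Y) = 2.34 + 2.34 - 4.31 = 0.37

0.37 bits


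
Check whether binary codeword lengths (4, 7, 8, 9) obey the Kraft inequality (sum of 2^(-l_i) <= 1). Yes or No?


Kraft sum = sum(2^(-l_i)) = 0.0762, need <= 1. Result: satisfied (a binary prefix-free code with these lengths exists)

Yes


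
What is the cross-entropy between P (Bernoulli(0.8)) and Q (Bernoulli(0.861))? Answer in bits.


H(P,Q) = -p*log2(q) - (1-p)*log2(1-q). -0.8*log2(0.861) = 0.172732; -0.2*log2(0.139) = 0.569369. H(P,Q) = 0.172732 + 0.569369 = 0.7421

0.7421 bits


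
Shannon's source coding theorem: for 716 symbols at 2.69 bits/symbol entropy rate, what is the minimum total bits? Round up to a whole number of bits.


Minimum bits >= n * H = 716 * 2.69 = 1926.04, rounded up to a whole number of bits = 1927

1927 bits


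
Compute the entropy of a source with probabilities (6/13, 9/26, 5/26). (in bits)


H = -sum(p_i * log2(p_i)). Terms: -(6/13)*log2(6/13) = 0.514836; -(9/26)*log2(9/26) = 0.529794; -(5/26)*log2(5/26) = 0.457406. H = 0.514836 + 0.529794 + 0.457406 = 1.502

1.502 bits


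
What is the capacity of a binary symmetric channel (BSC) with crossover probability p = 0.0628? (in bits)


H(p) = -p*log2(p) - (1-p)*log2(1-p) = -0.0628*log2(0.0628) - 0.9372*log2(0.9372) = 0.250766 + 0.087695 = 0.3385. C = 1 - H(p) = 1 - 0.3385 = 0.6615

0.6615 bits


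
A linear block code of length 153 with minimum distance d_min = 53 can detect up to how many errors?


Detection capability = d_min - 1 = 53 - 1 = 52

52 errors


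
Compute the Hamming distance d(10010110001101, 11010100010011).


Count differing positions: . ^ . . . . ^ . . ^ ^ ^ ^ . = 6 differences

6


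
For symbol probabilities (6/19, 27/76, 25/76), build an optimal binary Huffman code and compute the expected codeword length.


Huffman construction (repeatedly merge the two least-probable nodes; each merge adds 1 bit to every symbol beneath it): 6/19 + 25/76 = 49/76; 27/76 + 49/76 = 1. Resulting codeword lengths (in the order the probabilities were given): (2, 1, 2). L_avg = sum(p_i * l_i) = 6/19*2 + 27/76*1 + 25/76*2 = 125/76 = 1.6447

1.6447 bits


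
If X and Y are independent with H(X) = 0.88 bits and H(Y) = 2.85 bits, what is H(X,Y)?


For independent variables, H(X,Y) = H(X) + H(Y) = 0.88 + 2.85 = 3.73

3.73 bits


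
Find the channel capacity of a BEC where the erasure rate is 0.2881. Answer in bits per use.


C = 1 - epsilon = 1 - 0.2881 = 0.7119

0.7119 bits


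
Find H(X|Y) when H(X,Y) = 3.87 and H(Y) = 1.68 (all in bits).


H(X|Y) = H(X,Y) - H(Y) = 3.87 - 1.68 = 2.19

2.19 bits


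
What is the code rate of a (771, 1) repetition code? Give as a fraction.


Rate = k/n = 1/771

1/771


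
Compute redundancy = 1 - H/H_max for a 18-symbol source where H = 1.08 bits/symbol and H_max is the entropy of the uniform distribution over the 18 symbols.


H_max = log2(K) = log2(18) = 4.1699 bits/symbol. Redundancy = 1 - H/H_max = 1 - 1.08/4.1699 = 1 - 0.259 = 0.741

0.741


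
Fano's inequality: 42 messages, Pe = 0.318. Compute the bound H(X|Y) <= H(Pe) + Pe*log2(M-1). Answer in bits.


H(Pe) = -Pe*log2(Pe) - (1-Pe)*log2(1-Pe) = -0.318*log2(0.318) - 0.682*log2(0.682) = 0.525623 + 0.376571 = 0.9022. Pe*log2(M-1) = 0.318*log2(41) = 1.703702. Bound = H(Pe) + Pe*log2(M-1) = 0.525623 + 0.376571 + 1.703702 = 2.6059

2.6059 bits


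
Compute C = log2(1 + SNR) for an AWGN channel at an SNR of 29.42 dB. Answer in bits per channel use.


SNR_linear = 10^(29.42/10) = 874.9838; C = log2(1 + SNR_linear) = log2(1 + 874.9838) = 9.7748

9.7748 bits/channel use


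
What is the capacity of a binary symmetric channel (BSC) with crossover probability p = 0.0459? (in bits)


H(p) = -p*log2(p) - (1-p)*log2(1-p) = -0.0459*log2(0.0459) - 0.9541*log2(0.9541) = 0.204042 + 0.064676 = 0.2687. C = 1 - H(p) = 1 - 0.2687 = 0.7313

0.7313 bits


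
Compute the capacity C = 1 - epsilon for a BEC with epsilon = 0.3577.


C = 1 - epsilon = 1 - 0.3577 = 0.6423

0.6423 bits


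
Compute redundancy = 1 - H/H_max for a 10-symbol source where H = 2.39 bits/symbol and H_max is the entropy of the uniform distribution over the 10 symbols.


H_max = log2(K) = log2(10) = 3.3219 bits/symbol. Redundancy = 1 - H/H_max = 1 - 2.39/3.3219 = 1 - 0.7195 = 0.2805

0.2805


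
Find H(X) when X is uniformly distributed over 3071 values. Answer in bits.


H = log2(n) = log2(3071) = 11.5845

11.5845 bits


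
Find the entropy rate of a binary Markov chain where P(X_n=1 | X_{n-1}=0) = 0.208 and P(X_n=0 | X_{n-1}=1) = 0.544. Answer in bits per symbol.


Stationary distribution: pi_0 = p10/(p01+p10) = 0.7234, pi_1 = 0.2766. Entropy rate H' = pi_0*H(p01) + pi_1*H(p10) = 0.7234*0.7376 + 0.2766*0.9944 = 0.8087

0.8087 bits/symbol


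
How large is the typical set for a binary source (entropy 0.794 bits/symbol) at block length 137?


log2|A_typical| = nH = 137 * 0.794 = 108.778, so |A_typical| ~ 2^108.778 = 5.565e+32

5.565e+32


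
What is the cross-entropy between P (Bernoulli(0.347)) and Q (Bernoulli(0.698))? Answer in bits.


H(P,Q) = -p*log2(q) - (1-p)*log2(1-q). -0.347*log2(0.698) = 0.179989; -0.653*log2(0.302) = 1.127979. H(P,Q) = 0.179989 + 1.127979 = 1.308

1.308 bits


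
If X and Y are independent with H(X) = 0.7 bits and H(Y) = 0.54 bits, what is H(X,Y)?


For independent variables, H(X,Y) = H(X) + H(Y) = 0.7 + 0.54 = 1.24

1.24 bits


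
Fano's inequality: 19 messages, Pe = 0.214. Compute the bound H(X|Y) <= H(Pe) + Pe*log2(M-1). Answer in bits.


H(Pe) = -Pe*log2(Pe) - (1-Pe)*log2(1-Pe) = -0.214*log2(0.214) - 0.786*log2(0.786) = 0.476004 + 0.273055 = 0.7491. Pe*log2(M-1) = 0.214*log2(18) = 0.892364. Bound = H(Pe) + Pe*log2(M-1) = 0.476004 + 0.273055 + 0.892364 = 1.6414

1.6414 bits


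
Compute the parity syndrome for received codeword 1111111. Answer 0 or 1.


Syndrome = XOR of all bits = 1 XOR 1 XOR 1 XOR 1 XOR 1 XOR 1 XOR 1 = 1

1


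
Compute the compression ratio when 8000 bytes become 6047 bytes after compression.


Ratio = original / compressed = 8000 / 6047 = 1.323

1.323


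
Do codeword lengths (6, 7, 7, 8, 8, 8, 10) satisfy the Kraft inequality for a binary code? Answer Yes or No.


Kraft sum = sum(2^(-l_i)) = 0.0439, need <= 1. Result: satisfied (a binary prefix-free code with these lengths exists)

Yes


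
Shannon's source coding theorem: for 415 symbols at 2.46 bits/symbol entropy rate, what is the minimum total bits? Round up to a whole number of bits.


Minimum bits >= n * H = 415 * 2.46 = 1020.9, rounded up to a whole number of bits = 1021

1021 bits


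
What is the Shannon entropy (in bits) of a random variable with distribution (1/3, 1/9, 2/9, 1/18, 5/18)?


H = -sum(p_i * log2(p_i)). Terms: -(1/3)*log2(1/3) = 0.528321; -(1/9)*log2(1/9) = 0.352214; -(2/9)*log2(2/9) = 0.482206; -(1/18)*log2(1/18) = 0.231663; -(5/18)*log2(5/18) = 0.513332. H = 0.528321 + 0.352214 + 0.482206 + 0.231663 + 0.513332 = 2.1077

2.1077 bits


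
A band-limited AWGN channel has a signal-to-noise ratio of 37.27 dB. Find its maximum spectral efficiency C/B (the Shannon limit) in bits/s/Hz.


SNR_linear = 10^(37.27/10) = 5333.349; C/B = log2(1 + SNR_linear) = log2(1 + 5333.349) = 12.3811

12.3811 bits/s/Hz


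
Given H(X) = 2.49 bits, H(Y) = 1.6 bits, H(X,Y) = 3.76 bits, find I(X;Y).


I(X;Y) = H(X) + H(Y) - H(X,Y) = 2.49 + 1.6 - 3.76 = 0.33

0.33 bits


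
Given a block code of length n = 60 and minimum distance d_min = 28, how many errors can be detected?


Detection capability = d_min - 1 = 28 - 1 = 27

27 errors


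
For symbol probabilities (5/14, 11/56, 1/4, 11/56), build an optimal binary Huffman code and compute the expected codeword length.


Huffman construction (repeatedly merge the two least-probable nodes; each merge adds 1 bit to every symbol beneath it): 11/56 + 11/56 = 11/28; 1/4 + 5/14 = 17/28; 11/28 + 17/28 = 1. Resulting codeword lengths (in the order the probabilities were given): (2, 2, 2, 2). L_avg = sum(p_i * l_i) = 5/14*2 + 11/56*2 + 1/4*2 + 11/56*2 = 2

2.0 bits


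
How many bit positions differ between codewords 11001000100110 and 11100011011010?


Count differing positions: . . ^ . ^ . ^ ^ ^ ^ ^ ^ . . = 8 differences

8


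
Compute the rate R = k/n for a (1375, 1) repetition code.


Rate = k/n = 1/1375

1/1375


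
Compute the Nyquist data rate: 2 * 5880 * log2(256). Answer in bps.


Rate = 2 * B * log2(M) = 2 * 5880 * 8.0 = 94080.0

94080.0 bps


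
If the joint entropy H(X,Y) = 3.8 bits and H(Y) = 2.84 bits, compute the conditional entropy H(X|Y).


H(X|Y) = H(X,Y) - H(Y) = 3.8 - 2.84 = 0.96

0.96 bits


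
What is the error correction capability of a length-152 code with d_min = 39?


Correction capability = floor((d-1)/2) = floor((39-1)/2) = 19

19 errors


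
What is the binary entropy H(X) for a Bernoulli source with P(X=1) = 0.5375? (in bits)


H = -p*log2(p) - (1-p)*log2(1-p). -0.5375*log2(0.5375) = 0.481419; -0.4625*log2(0.4625) = 0.514520. H = 0.481419 + 0.514520 = 0.9959

0.9959 bits


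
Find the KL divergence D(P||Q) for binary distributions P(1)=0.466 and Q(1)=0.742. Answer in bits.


KL = p*log2(p/q) + (1-p)*log2((1-p)/(1-q)) = 0.466*log2(0.466/0.742) + 0.534*log2(0.534/0.258) = 0.2477

0.2477 bits


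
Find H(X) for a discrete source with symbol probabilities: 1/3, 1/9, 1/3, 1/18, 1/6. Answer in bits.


H = -sum(p_i * log2(p_i)). Terms: -(1/3)*log2(1/3) = 0.528321; -(1/9)*log2(1/9) = 0.352214; -(1/3)*log2(1/3) = 0.528321; -(1/18)*log2(1/18) = 0.231663; -(1/6)*log2(1/6) = 0.430827. H = 0.528321 + 0.352214 + 0.528321 + 0.231663 + 0.430827 = 2.0713

2.0713 bits


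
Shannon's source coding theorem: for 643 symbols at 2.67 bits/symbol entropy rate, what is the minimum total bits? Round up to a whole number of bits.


Minimum bits >= n * H = 643 * 2.67 = 1716.81, rounded up to a whole number of bits = 1717

1717 bits


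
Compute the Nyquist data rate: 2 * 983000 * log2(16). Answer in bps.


Rate = 2 * B * log2(M) = 2 * 983000 * 4.0 = 7864000.0

7864000.0 bps


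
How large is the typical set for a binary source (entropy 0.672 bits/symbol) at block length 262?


log2|A_typical| = nH = 262 * 0.672 = 176.064, so |A_typical| ~ 2^176.064 = 1.001e+53

1.001e+53


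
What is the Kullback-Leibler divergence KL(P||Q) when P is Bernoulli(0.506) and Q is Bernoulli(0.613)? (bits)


KL = p*log2(p/q) + (1-p)*log2((1-p)/(1-q)) = 0.506*log2(0.506/0.613) + 0.494*log2(0.494/0.387) = 0.0339

0.0339 bits


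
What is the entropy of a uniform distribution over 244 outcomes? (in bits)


H = log2(n) = log2(244) = 7.9307

7.9307 bits


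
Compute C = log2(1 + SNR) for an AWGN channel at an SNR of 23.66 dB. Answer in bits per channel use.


SNR_linear = 10^(23.66/10) = 232.2737; C = log2(1 + SNR_linear) = log2(1 + 232.2737) = 7.8659

7.8659 bits/channel use


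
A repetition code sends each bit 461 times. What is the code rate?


Rate = k/n = 1/461

1/461


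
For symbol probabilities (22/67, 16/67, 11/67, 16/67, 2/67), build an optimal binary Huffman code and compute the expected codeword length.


Huffman construction (repeatedly merge the two least-probable nodes; each merge adds 1 bit to every symbol beneath it): 2/67 + 11/67 = 13/67; 13/67 + 16/67 = 29/67; 16/67 + 22/67 = 38/67; 29/67 + 38/67 = 1. Resulting codeword lengths (in the order the probabilities were given): (2, 2, 3, 2, 3). L_avg = sum(p_i * l_i) = 22/67*2 + 16/67*2 + 11/67*3 + 16/67*2 + 2/67*3 = 147/67 = 2.194

2.194 bits


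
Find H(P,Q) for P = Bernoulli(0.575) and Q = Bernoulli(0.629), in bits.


H(P,Q) = -p*log2(q) - (1-p)*log2(1-q). -0.575*log2(0.629) = 0.384599; -0.425*log2(0.371) = 0.607966. H(P,Q) = 0.384599 + 0.607966 = 0.9926

0.9926 bits


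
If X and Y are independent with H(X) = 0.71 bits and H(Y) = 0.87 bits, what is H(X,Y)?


For independent variables, H(X,Y) = H(X) + H(Y) = 0.71 + 0.87 = 1.58

1.58 bits


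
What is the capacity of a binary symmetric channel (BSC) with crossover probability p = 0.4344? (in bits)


H(p) = -p*log2(p) - (1-p)*log2(1-p) = -0.4344*log2(0.4344) - 0.5656*log2(0.5656) = 0.522541 + 0.465006 = 0.9875. C = 1 - H(p) = 1 - 0.9875 = 0.0125

0.0125 bits


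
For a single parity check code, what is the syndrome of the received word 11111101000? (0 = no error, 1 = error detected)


Syndrome = XOR of all bits = 1 XOR 1 XOR 1 XOR 1 XOR 1 XOR 1 XOR 0 XOR 1 XOR 0 XOR 0 XOR 0 = 1

1


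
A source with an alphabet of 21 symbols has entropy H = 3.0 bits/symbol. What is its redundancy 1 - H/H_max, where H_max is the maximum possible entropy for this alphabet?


H_max = log2(K) = log2(21) = 4.3923 bits/symbol. Redundancy = 1 - H/H_max = 1 - 3.0/4.3923 = 1 - 0.683 = 0.317

0.317


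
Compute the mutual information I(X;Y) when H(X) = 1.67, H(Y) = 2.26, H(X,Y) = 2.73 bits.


I(X;Y) = H(X) + H(Y) - H(X,Y) = 1.67 + 2.26 - 2.73 = 1.2

1.2 bits


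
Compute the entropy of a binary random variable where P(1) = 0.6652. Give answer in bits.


H = -p*log2(p) - (1-p)*log2(1-p). -0.6652*log2(0.6652) = 0.391231; -0.3348*log2(0.3348) = 0.528525. H = 0.391231 + 0.528525 = 0.9198

0.9198 bits


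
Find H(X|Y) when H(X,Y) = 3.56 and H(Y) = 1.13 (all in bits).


H(X|Y) = H(X,Y) - H(Y) = 3.56 - 1.13 = 2.43

2.43 bits


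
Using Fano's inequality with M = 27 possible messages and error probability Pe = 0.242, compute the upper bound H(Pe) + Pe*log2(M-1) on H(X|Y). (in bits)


H(Pe) = -Pe*log2(Pe) - (1-Pe)*log2(1-Pe) = -0.242*log2(0.242) - 0.758*log2(0.758) = 0.495355 + 0.302996 = 0.7984. Pe*log2(M-1) = 0.242*log2(26) = 1.137506. Bound = H(Pe) + Pe*log2(M-1) = 0.495355 + 0.302996 + 1.137506 = 1.9359

1.9359 bits


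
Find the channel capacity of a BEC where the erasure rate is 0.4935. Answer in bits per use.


C = 1 - epsilon = 1 - 0.4935 = 0.5065

0.5065 bits


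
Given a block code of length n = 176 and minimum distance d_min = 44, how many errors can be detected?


Detection capability = d_min - 1 = 44 - 1 = 43

43 errors


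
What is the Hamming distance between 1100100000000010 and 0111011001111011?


Count differing positions: ^ . ^ ^ ^ ^ ^ . . ^ ^ ^ ^ . . ^ = 11 differences

11


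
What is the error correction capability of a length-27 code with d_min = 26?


Correction capability = floor((d-1)/2) = floor((26-1)/2) = 12

12 errors


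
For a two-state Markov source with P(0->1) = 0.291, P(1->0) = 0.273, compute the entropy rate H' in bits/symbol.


Stationary distribution: pi_0 = p10/(p01+p10) = 0.484, pi_1 = 0.516. Entropy rate H' = pi_0*H(p01) + pi_1*H(p10) = 0.484*0.87 + 0.516*0.8457 = 0.8575

0.8575 bits/symbol


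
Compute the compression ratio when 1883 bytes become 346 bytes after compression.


Ratio = original / compressed = 1883 / 346 = 5.4422

5.4422


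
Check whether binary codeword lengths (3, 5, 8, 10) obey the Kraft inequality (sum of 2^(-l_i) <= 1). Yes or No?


Kraft sum = sum(2^(-l_i)) = 0.1611, need <= 1. Result: satisfied (a binary prefix-free code with these lengths exists)

Yes


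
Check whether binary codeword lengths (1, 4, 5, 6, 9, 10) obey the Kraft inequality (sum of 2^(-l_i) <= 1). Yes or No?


Kraft sum = sum(2^(-l_i)) = 0.6123, need <= 1. Result: satisfied (a binary prefix-free code with these lengths exists)

Yes


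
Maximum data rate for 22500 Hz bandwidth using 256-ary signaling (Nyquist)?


Rate = 2 * B * log2(M) = 2 * 22500 * 8.0 = 360000.0

360000.0 bps


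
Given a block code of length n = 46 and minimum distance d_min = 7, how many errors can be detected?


Detection capability = d_min - 1 = 7 - 1 = 6

6 errors


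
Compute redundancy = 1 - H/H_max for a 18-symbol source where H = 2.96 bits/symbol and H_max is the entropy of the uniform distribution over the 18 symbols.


H_max = log2(K) = log2(18) = 4.1699 bits/symbol. Redundancy = 1 - H/H_max = 1 - 2.96/4.1699 = 1 - 0.7098 = 0.2902

0.2902


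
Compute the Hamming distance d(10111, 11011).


Count differing positions: . ^ ^ . . = 2 differences

2


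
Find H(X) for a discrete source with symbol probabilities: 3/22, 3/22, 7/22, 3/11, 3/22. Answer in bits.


H = -sum(p_i * log2(p_i)). Terms: -(3/22)*log2(3/22) = 0.391973; -(3/22)*log2(3/22) = 0.391973; -(7/22)*log2(7/22) = 0.525661; -(3/11)*log2(3/11) = 0.511219; -(3/22)*log2(3/22) = 0.391973. H = 0.391973 + 0.391973 + 0.525661 + 0.511219 + 0.391973 = 2.2128

2.2128 bits


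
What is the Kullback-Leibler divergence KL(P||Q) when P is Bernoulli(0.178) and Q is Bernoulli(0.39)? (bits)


KL = p*log2(p/q) + (1-p)*log2((1-p)/(1-q)) = 0.178*log2(0.178/0.39) + 0.822*log2(0.822/0.61) = 0.1523

0.1523 bits


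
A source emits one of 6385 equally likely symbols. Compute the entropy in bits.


H = log2(n) = log2(6385) = 12.6405

12.6405 bits


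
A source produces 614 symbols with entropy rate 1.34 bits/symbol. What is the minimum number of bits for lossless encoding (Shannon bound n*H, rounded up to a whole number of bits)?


Minimum bits >= n * H = 614 * 1.34 = 822.76, rounded up to a whole number of bits = 823

823 bits


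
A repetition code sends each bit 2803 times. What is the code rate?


Rate = k/n = 1/2803

1/2803


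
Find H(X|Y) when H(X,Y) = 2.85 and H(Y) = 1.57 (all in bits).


H(X|Y) = H(X,Y) - H(Y) = 2.85 - 1.57 = 1.28

1.28 bits


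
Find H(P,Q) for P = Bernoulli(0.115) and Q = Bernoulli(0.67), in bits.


H(P,Q) = -p*log2(q) - (1-p)*log2(1-q). -0.115*log2(0.67) = 0.066443; -0.885*log2(0.33) = 1.415524. H(P,Q) = 0.066443 + 1.415524 = 1.482

1.482 bits


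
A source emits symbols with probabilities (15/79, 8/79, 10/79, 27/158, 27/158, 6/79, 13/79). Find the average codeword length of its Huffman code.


Huffman construction (repeatedly merge the two least-probable nodes; each merge adds 1 bit to every symbol beneath it): 6/79 + 8/79 = 14/79; 10/79 + 13/79 = 23/79; 27/158 + 27/158 = 27/79; 14/79 + 15/79 = 29/79; 23/79 + 27/79 = 50/79; 29/79 + 50/79 = 1. Resulting codeword lengths (in the order the probabilities were given): (2, 3, 3, 3, 3, 3, 3). L_avg = sum(p_i * l_i) = 15/79*2 + 8/79*3 + 10/79*3 + 27/158*3 + 27/158*3 + 6/79*3 + 13/79*3 = 222/79 = 2.8101

2.8101 bits


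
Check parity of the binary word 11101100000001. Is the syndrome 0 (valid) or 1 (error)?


Syndrome = XOR of all bits = 1 XOR 1 XOR 1 XOR 0 XOR 1 XOR 1 XOR 0 XOR 0 XOR 0 XOR 0 XOR 0 XOR 0 XOR 0 XOR 1 = 0

0


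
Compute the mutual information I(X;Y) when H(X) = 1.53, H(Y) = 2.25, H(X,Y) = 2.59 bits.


I(X;Y) = H(X) + H(Y) - H(X,Y) = 1.53 + 2.25 - 2.59 = 1.19

1.19 bits


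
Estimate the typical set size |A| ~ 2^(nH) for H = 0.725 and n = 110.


log2|A_typical| = nH = 110 * 0.725 = 79.75, so |A_typical| ~ 2^79.75 = 1.017e+24

1.017e+24


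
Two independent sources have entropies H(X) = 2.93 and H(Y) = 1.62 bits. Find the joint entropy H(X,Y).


For independent variables, H(X,Y) = H(X) + H(Y) = 2.93 + 1.62 = 4.55

4.55 bits


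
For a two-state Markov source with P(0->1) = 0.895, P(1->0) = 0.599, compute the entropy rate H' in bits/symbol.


Stationary distribution: pi_0 = p10/(p01+p10) = 0.4009, pi_1 = 0.5991. Entropy rate H' = pi_0*H(p01) + pi_1*H(p10) = 0.4009*0.4846 + 0.5991*0.9715 = 0.7763

0.7763 bits/symbol


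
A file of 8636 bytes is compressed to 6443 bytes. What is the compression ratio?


Ratio = original / compressed = 8636 / 6443 = 1.3404

1.3404


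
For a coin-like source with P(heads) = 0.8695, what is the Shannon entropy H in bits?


H = -p*log2(p) - (1-p)*log2(1-p). -0.8695*log2(0.8695) = 0.175415; -0.1305*log2(0.1305) = 0.383393. H = 0.175415 + 0.383393 = 0.5588

0.5588 bits


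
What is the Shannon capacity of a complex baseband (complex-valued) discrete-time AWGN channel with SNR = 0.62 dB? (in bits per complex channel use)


SNR_linear = 10^(0.62/10) = 1.1535; C = log2(1 + SNR_linear) = log2(1 + 1.1535) = 1.1067

1.1067 bits/channel use


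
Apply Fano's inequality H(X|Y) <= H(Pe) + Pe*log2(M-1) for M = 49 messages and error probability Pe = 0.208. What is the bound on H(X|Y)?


H(Pe) = -Pe*log2(Pe) - (1-Pe)*log2(1-Pe) = -0.208*log2(0.208) - 0.792*log2(0.792) = 0.471192 + 0.266451 = 0.7376. Pe*log2(M-1) = 0.208*log2(48) = 1.161672. Bound = H(Pe) + Pe*log2(M-1) = 0.471192 + 0.266451 + 1.161672 = 1.8993

1.8993 bits


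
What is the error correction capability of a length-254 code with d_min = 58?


Correction capability = floor((d-1)/2) = floor((58-1)/2) = 28

28 errors


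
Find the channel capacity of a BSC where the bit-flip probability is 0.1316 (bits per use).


H(p) = -p*log2(p) - (1-p)*log2(1-p) = -0.1316*log2(0.1316) - 0.8684*log2(0.8684) = 0.385031 + 0.176779 = 0.5618. C = 1 - H(p) = 1 - 0.5618 = 0.4382

0.4382 bits


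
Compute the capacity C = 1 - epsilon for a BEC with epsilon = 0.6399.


C = 1 - epsilon = 1 - 0.6399 = 0.3601

0.3601 bits


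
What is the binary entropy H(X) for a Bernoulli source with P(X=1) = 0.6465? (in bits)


H = -p*log2(p) - (1-p)*log2(1-p). -0.6465*log2(0.6465) = 0.406828; -0.3535*log2(0.3535) = 0.530327. H = 0.406828 + 0.530327 = 0.9372

0.9372 bits


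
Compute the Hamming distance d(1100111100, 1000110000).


Count differing positions: . ^ . . . . ^ ^ . . = 3 differences

3


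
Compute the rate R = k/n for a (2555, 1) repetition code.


Rate = k/n = 1/2555

1/2555


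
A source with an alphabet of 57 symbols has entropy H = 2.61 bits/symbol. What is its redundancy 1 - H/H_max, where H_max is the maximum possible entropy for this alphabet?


H_max = log2(K) = log2(57) = 5.8329 bits/symbol. Redundancy = 1 - H/H_max = 1 - 2.61/5.8329 = 1 - 0.4475 = 0.5525

0.5525


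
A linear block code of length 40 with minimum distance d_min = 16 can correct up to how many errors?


Correction capability = floor((d-1)/2) = floor((16-1)/2) = 7

7 errors


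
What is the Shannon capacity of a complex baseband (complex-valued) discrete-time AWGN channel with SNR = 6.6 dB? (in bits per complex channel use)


SNR_linear = 10^(6.6/10) = 4.5709; C = log2(1 + SNR_linear) = log2(1 + 4.5709) = 2.4779

2.4779 bits/channel use


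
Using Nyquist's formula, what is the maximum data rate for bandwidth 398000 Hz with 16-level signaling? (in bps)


Rate = 2 * B * log2(M) = 2 * 398000 * 4.0 = 3184000.0

3184000.0 bps


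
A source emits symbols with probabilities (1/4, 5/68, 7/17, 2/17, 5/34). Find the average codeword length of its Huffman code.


Huffman construction (repeatedly merge the two least-probable nodes; each merge adds 1 bit to every symbol beneath it): 5/68 + 2/17 = 13/68; 5/34 + 13/68 = 23/68; 1/4 + 23/68 = 10/17; 7/17 + 10/17 = 1. Resulting codeword lengths (in the order the probabilities were given): (2, 4, 1, 4, 3). L_avg = sum(p_i * l_i) = 1/4*2 + 5/68*4 + 7/17*1 + 2/17*4 + 5/34*3 = 36/17 = 2.1176

2.1176 bits


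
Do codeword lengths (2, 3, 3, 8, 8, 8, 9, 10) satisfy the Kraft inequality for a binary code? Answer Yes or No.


Kraft sum = sum(2^(-l_i)) = 0.5146, need <= 1. Result: satisfied (a binary prefix-free code with these lengths exists)

Yes


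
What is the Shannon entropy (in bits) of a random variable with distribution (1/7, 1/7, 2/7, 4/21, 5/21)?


H = -sum(p_i * log2(p_i)). Terms: -(1/7)*log2(1/7) = 0.401051; -(1/7)*log2(1/7) = 0.401051; -(2/7)*log2(2/7) = 0.516387; -(4/21)*log2(4/21) = 0.455680; -(5/21)*log2(5/21) = 0.492950. H = 0.401051 + 0.401051 + 0.516387 + 0.455680 + 0.492950 = 2.2671

2.2671 bits
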